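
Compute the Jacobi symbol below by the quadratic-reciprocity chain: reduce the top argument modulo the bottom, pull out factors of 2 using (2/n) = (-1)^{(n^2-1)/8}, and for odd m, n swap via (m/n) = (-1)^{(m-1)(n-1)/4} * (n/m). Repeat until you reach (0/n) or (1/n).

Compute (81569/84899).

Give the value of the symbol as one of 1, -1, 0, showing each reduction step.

1

reciprocity: (81569/84899) = +1·(84899/81569) since 81569 mod 4 = 1, 84899 mod 4 = 3; sign now +1
(84899/81569) = (3330/81569)   [reduce mod 81569]
3330 = 2^1·1665; (2/81569) = +1 since 81569 mod 8 = 1, so (3330/81569) = (+1)^1·(1665/81569); sign now +1
reciprocity: (1665/81569) = +1·(81569/1665) since 1665 mod 4 = 1, 81569 mod 4 = 1; sign now +1
(81569/1665) = (1649/1665)   [reduce mod 1665]
reciprocity: (1649/1665) = +1·(1665/1649) since 1649 mod 4 = 1, 1665 mod 4 = 1; sign now +1
(1665/1649) = (16/1649)   [reduce mod 1649]
16 = 2^4·1; (2/1649) = +1 since 1649 mod 8 = 1, so (16/1649) = (+1)^4·(1/1649); sign now +1
(1/1649) = 1; final value = sign = +1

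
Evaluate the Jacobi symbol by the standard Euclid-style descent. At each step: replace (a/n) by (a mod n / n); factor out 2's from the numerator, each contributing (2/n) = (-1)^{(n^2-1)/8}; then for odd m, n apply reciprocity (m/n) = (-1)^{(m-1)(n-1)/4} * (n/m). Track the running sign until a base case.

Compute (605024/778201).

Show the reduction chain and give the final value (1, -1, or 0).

1

factor out 2^5: 605024 = 2^5·18907; with 778201 mod 8 = 1, (2/778201) = +1; sign now +1; continue with (18907/778201)
flip (18907/778201) -> (778201/18907): both odd, 18907 mod 4 = 3, 778201 mod 4 = 1, so the flip contributes +1; sign now +1
(778201/18907): 778201 mod 18907 = 3014, so (778201/18907) = (3014/18907)
factor out 2^1: 3014 = 2^1·1507; with 18907 mod 8 = 3, (2/18907) = -1; sign now -1; continue with (1507/18907)
flip (1507/18907) -> (18907/1507): both odd, 1507 mod 4 = 3, 18907 mod 4 = 3, so the flip contributes -1; sign now +1
(18907/1507): 18907 mod 1507 = 823, so (18907/1507) = (823/1507)
flip (823/1507) -> (1507/823): both odd, 823 mod 4 = 3, 1507 mod 4 = 3, so the flip contributes -1; sign now -1
(1507/823): 1507 mod 823 = 684, so (1507/823) = (684/823)
factor out 2^2: 684 = 2^2·171; with 823 mod 8 = 7, (2/823) = +1; sign now -1; continue with (171/823)
flip (171/823) -> (823/171): both odd, 171 mod 4 = 3, 823 mod 4 = 3, so the flip contributes -1; sign now +1
(823/171): 823 mod 171 = 139, so (823/171) = (139/171)
flip (139/171) -> (171/139): both odd, 139 mod 4 = 3, 171 mod 4 = 3, so the flip contributes -1; sign now -1
(171/139): 171 mod 139 = 32, so (171/139) = (32/139)
factor out 2^5: 32 = 2^5·1; with 139 mod 8 = 3, (2/139) = -1; sign now +1; continue with (1/139)
reached (1/139) = 1, so the symbol is +1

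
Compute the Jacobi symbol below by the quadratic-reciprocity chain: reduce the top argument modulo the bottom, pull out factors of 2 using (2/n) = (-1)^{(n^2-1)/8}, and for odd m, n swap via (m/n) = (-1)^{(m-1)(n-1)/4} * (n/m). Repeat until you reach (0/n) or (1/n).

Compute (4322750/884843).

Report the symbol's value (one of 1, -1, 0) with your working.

(4322750/884843) = (783378/884843)   [reduce mod 884843]
783378 = 2^1·391689; (2/884843) = -1 since 884843 mod 8 = 3, so (783378/884843) = (-1)^1·(391689/884843); sign now -1
reciprocity: (391689/884843) = +1·(884843/391689) since 391689 mod 4 = 1, 884843 mod 4 = 3; sign now -1
(884843/391689) = (101465/391689)   [reduce mod 391689]
reciprocity: (101465/391689) = +1·(391689/101465) since 101465 mod 4 = 1, 391689 mod 4 = 1; sign now -1
(391689/101465) = (87294/101465)   [reduce mod 101465]
87294 = 2^1·43647; (2/101465) = +1 since 101465 mod 8 = 1, so (87294/101465) = (+1)^1·(43647/101465); sign now -1
reciprocity: (43647/101465) = +1·(101465/43647) since 43647 mod 4 = 3, 101465 mod 4 = 1; sign now -1
(101465/43647) = (14171/43647)   [reduce mod 43647]
reciprocity: (14171/43647) = -1·(43647/14171) since 14171 mod 4 = 3, 43647 mod 4 = 3; sign now +1
(43647/14171) = (1134/14171)   [reduce mod 14171]
1134 = 2^1·567; (2/14171) = -1 since 14171 mod 8 = 3, so (1134/14171) = (-1)^1·(567/14171); sign now -1
reciprocity: (567/14171) = -1·(14171/567) since 567 mod 4 = 3, 14171 mod 4 = 3; sign now +1
(14171/567) = (563/567)   [reduce mod 567]
reciprocity: (563/567) = -1·(567/563) since 563 mod 4 = 3, 567 mod 4 = 3; sign now -1
(567/563) = (4/563)   [reduce mod 563]
4 = 2^2·1; (2/563) = -1 since 563 mod 8 = 3, so (4/563) = (-1)^2·(1/563); sign now -1
(1/563) = 1; final value = sign = -1

-1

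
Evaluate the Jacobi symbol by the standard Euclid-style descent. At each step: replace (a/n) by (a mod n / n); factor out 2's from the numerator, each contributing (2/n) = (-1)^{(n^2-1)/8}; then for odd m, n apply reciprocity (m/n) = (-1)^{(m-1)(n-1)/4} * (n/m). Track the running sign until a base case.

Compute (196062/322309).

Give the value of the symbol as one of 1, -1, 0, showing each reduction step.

1

196062 = 2^1·98031; (2/322309) = -1 since 322309 mod 8 = 5, so (196062/322309) = (-1)^1·(98031/322309); sign now -1
reciprocity: (98031/322309) = +1·(322309/98031) since 98031 mod 4 = 3, 322309 mod 4 = 1; sign now -1
(322309/98031) = (28216/98031)   [reduce mod 98031]
28216 = 2^3·3527; (2/98031) = +1 since 98031 mod 8 = 7, so (28216/98031) = (+1)^3·(3527/98031); sign now -1
reciprocity: (3527/98031) = -1·(98031/3527) since 3527 mod 4 = 3, 98031 mod 4 = 3; sign now +1
(98031/3527) = (2802/3527)   [reduce mod 3527]
2802 = 2^1·1401; (2/3527) = +1 since 3527 mod 8 = 7, so (2802/3527) = (+1)^1·(1401/3527); sign now +1
reciprocity: (1401/3527) = +1·(3527/1401) since 1401 mod 4 = 1, 3527 mod 4 = 3; sign now +1
(3527/1401) = (725/1401)   [reduce mod 1401]
reciprocity: (725/1401) = +1·(1401/725) since 725 mod 4 = 1, 1401 mod 4 = 1; sign now +1
(1401/725) = (676/725)   [reduce mod 725]
676 = 2^2·169; (2/725) = -1 since 725 mod 8 = 5, so (676/725) = (-1)^2·(169/725); sign now +1
reciprocity: (169/725) = +1·(725/169) since 169 mod 4 = 1, 725 mod 4 = 1; sign now +1
(725/169) = (49/169)   [reduce mod 169]
reciprocity: (49/169) = +1·(169/49) since 49 mod 4 = 1, 169 mod 4 = 1; sign now +1
(169/49) = (22/49)   [reduce mod 49]
22 = 2^1·11; (2/49) = +1 since 49 mod 8 = 1, so (22/49) = (+1)^1·(11/49); sign now +1
reciprocity: (11/49) = +1·(49/11) since 11 mod 4 = 3, 49 mod 4 = 1; sign now +1
(49/11) = (5/11)   [reduce mod 11]
reciprocity: (5/11) = +1·(11/5) since 5 mod 4 = 1, 11 mod 4 = 3; sign now +1
(11/5) = (1/5)   [reduce mod 5]
(1/5) = 1; final value = sign = +1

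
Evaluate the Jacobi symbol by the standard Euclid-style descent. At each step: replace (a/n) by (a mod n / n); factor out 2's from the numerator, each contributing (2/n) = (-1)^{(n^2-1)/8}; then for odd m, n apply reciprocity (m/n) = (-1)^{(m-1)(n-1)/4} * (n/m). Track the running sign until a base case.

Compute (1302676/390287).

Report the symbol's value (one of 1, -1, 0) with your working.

(1302676/390287): 1302676 mod 390287 = 131815, so (1302676/390287) = (131815/390287)
flip (131815/390287) -> (390287/131815): both odd, 131815 mod 4 = 3, 390287 mod 4 = 3, so the flip contributes -1; sign now -1
(390287/131815): 390287 mod 131815 = 126657, so (390287/131815) = (126657/131815)
flip (126657/131815) -> (131815/126657): both odd, 126657 mod 4 = 1, 131815 mod 4 = 3, so the flip contributes +1; sign now -1
(131815/126657): 131815 mod 126657 = 5158, so (131815/126657) = (5158/126657)
factor out 2^1: 5158 = 2^1·2579; with 126657 mod 8 = 1, (2/126657) = +1; sign now -1; continue with (2579/126657)
flip (2579/126657) -> (126657/2579): both odd, 2579 mod 4 = 3, 126657 mod 4 = 1, so the flip contributes +1; sign now -1
(126657/2579): 126657 mod 2579 = 286, so (126657/2579) = (286/2579)
factor out 2^1: 286 = 2^1·143; with 2579 mod 8 = 3, (2/2579) = -1; sign now +1; continue with (143/2579)
flip (143/2579) -> (2579/143): both odd, 143 mod 4 = 3, 2579 mod 4 = 3, so the flip contributes -1; sign now -1
(2579/143): 2579 mod 143 = 5, so (2579/143) = (5/143)
flip (5/143) -> (143/5): both odd, 5 mod 4 = 1, 143 mod 4 = 3, so the flip contributes +1; sign now -1
(143/5): 143 mod 5 = 3, so (143/5) = (3/5)
flip (3/5) -> (5/3): both odd, 3 mod 4 = 3, 5 mod 4 = 1, so the flip contributes +1; sign now -1
(5/3): 5 mod 3 = 2, so (5/3) = (2/3)
factor out 2^1: 2 = 2^1·1; with 3 mod 8 = 3, (2/3) = -1; sign now +1; continue with (1/3)
reached (1/3) = 1, so the symbol is +1

1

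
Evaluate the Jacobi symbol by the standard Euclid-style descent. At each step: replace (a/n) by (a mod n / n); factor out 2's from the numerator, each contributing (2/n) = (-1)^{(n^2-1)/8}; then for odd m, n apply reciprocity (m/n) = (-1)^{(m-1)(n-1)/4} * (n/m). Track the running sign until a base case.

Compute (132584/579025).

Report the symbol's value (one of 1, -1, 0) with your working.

132584 = 2^3·16573; (2/579025) = +1 since 579025 mod 8 = 1, so (132584/579025) = (+1)^3·(16573/579025); sign now +1
reciprocity: (16573/579025) = +1·(579025/16573) since 16573 mod 4 = 1, 579025 mod 4 = 1; sign now +1
(579025/16573) = (15543/16573)   [reduce mod 16573]
reciprocity: (15543/16573) = +1·(16573/15543) since 15543 mod 4 = 3, 16573 mod 4 = 1; sign now +1
(16573/15543) = (1030/15543)   [reduce mod 15543]
1030 = 2^1·515; (2/15543) = +1 since 15543 mod 8 = 7, so (1030/15543) = (+1)^1·(515/15543); sign now +1
reciprocity: (515/15543) = -1·(15543/515) since 515 mod 4 = 3, 15543 mod 4 = 3; sign now -1
(15543/515) = (93/515)   [reduce mod 515]
reciprocity: (93/515) = +1·(515/93) since 93 mod 4 = 1, 515 mod 4 = 3; sign now -1
(515/93) = (50/93)   [reduce mod 93]
50 = 2^1·25; (2/93) = -1 since 93 mod 8 = 5, so (50/93) = (-1)^1·(25/93); sign now +1
reciprocity: (25/93) = +1·(93/25) since 25 mod 4 = 1, 93 mod 4 = 1; sign now +1
(93/25) = (18/25)   [reduce mod 25]
18 = 2^1·9; (2/25) = +1 since 25 mod 8 = 1, so (18/25) = (+1)^1·(9/25); sign now +1
reciprocity: (9/25) = +1·(25/9) since 9 mod 4 = 1, 25 mod 4 = 1; sign now +1
(25/9) = (7/9)   [reduce mod 9]
reciprocity: (7/9) = +1·(9/7) since 7 mod 4 = 3, 9 mod 4 = 1; sign now +1
(9/7) = (2/7)   [reduce mod 7]
2 = 2^1·1; (2/7) = +1 since 7 mod 8 = 7, so (2/7) = (+1)^1·(1/7); sign now +1
(1/7) = 1; final value = sign = +1

1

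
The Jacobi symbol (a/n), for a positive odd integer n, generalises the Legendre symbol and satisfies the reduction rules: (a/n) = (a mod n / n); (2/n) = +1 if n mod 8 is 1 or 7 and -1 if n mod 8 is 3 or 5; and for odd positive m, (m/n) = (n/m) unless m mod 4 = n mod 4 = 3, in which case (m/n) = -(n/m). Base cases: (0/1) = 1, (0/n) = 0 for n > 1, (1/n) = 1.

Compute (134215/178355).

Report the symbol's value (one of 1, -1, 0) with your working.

0

reciprocity: (134215/178355) = -1·(178355/134215) since 134215 mod 4 = 3, 178355 mod 4 = 3; sign now -1
(178355/134215) = (44140/134215)   [reduce mod 134215]
44140 = 2^2·11035; (2/134215) = +1 since 134215 mod 8 = 7, so (44140/134215) = (+1)^2·(11035/134215); sign now -1
reciprocity: (11035/134215) = -1·(134215/11035) since 11035 mod 4 = 3, 134215 mod 4 = 3; sign now +1
(134215/11035) = (1795/11035)   [reduce mod 11035]
reciprocity: (1795/11035) = -1·(11035/1795) since 1795 mod 4 = 3, 11035 mod 4 = 3; sign now -1
(11035/1795) = (265/1795)   [reduce mod 1795]
reciprocity: (265/1795) = +1·(1795/265) since 265 mod 4 = 1, 1795 mod 4 = 3; sign now -1
(1795/265) = (205/265)   [reduce mod 265]
reciprocity: (205/265) = +1·(265/205) since 205 mod 4 = 1, 265 mod 4 = 1; sign now -1
(265/205) = (60/205)   [reduce mod 205]
60 = 2^2·15; (2/205) = -1 since 205 mod 8 = 5, so (60/205) = (-1)^2·(15/205); sign now -1
reciprocity: (15/205) = +1·(205/15) since 15 mod 4 = 3, 205 mod 4 = 1; sign now -1
(205/15) = (10/15)   [reduce mod 15]
10 = 2^1·5; (2/15) = +1 since 15 mod 8 = 7, so (10/15) = (+1)^1·(5/15); sign now -1
reciprocity: (5/15) = +1·(15/5) since 5 mod 4 = 1, 15 mod 4 = 3; sign now -1
(15/5) = (0/5)   [reduce mod 5]
(0/5) = 0   [gcd(a, n) > 1]; final value = 0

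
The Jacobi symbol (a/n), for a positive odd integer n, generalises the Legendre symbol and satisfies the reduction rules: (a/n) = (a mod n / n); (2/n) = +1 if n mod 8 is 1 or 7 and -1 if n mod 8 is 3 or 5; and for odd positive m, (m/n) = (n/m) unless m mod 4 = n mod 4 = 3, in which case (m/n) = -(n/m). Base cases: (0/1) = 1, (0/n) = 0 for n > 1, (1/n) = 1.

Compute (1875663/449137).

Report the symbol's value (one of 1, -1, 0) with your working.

(1875663/449137) = (79115/449137)   [reduce mod 449137]
reciprocity: (79115/449137) = +1·(449137/79115) since 79115 mod 4 = 3, 449137 mod 4 = 1; sign now +1
(449137/79115) = (53562/79115)   [reduce mod 79115]
53562 = 2^1·26781; (2/79115) = -1 since 79115 mod 8 = 3, so (53562/79115) = (-1)^1·(26781/79115); sign now -1
reciprocity: (26781/79115) = +1·(79115/26781) since 26781 mod 4 = 1, 79115 mod 4 = 3; sign now -1
(79115/26781) = (25553/26781)   [reduce mod 26781]
reciprocity: (25553/26781) = +1·(26781/25553) since 25553 mod 4 = 1, 26781 mod 4 = 1; sign now -1
(26781/25553) = (1228/25553)   [reduce mod 25553]
1228 = 2^2·307; (2/25553) = +1 since 25553 mod 8 = 1, so (1228/25553) = (+1)^2·(307/25553); sign now -1
reciprocity: (307/25553) = +1·(25553/307) since 307 mod 4 = 3, 25553 mod 4 = 1; sign now -1
(25553/307) = (72/307)   [reduce mod 307]
72 = 2^3·9; (2/307) = -1 since 307 mod 8 = 3, so (72/307) = (-1)^3·(9/307); sign now +1
reciprocity: (9/307) = +1·(307/9) since 9 mod 4 = 1, 307 mod 4 = 3; sign now +1
(307/9) = (1/9)   [reduce mod 9]
(1/9) = 1; final value = sign = +1

1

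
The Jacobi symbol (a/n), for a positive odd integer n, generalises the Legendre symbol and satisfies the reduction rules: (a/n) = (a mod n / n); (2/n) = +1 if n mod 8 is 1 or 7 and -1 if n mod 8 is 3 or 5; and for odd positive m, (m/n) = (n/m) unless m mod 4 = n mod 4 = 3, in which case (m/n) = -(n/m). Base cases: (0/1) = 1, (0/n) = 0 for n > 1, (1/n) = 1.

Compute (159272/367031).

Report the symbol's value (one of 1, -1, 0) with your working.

159272 = 2^3·19909; (2/367031) = +1 since 367031 mod 8 = 7, so (159272/367031) = (+1)^3·(19909/367031); sign now +1
reciprocity: (19909/367031) = +1·(367031/19909) since 19909 mod 4 = 1, 367031 mod 4 = 3; sign now +1
(367031/19909) = (8669/19909)   [reduce mod 19909]
reciprocity: (8669/19909) = +1·(19909/8669) since 8669 mod 4 = 1, 19909 mod 4 = 1; sign now +1
(19909/8669) = (2571/8669)   [reduce mod 8669]
reciprocity: (2571/8669) = +1·(8669/2571) since 2571 mod 4 = 3, 8669 mod 4 = 1; sign now +1
(8669/2571) = (956/2571)   [reduce mod 2571]
956 = 2^2·239; (2/2571) = -1 since 2571 mod 8 = 3, so (956/2571) = (-1)^2·(239/2571); sign now +1
reciprocity: (239/2571) = -1·(2571/239) since 239 mod 4 = 3, 2571 mod 4 = 3; sign now -1
(2571/239) = (181/239)   [reduce mod 239]
reciprocity: (181/239) = +1·(239/181) since 181 mod 4 = 1, 239 mod 4 = 3; sign now -1
(239/181) = (58/181)   [reduce mod 181]
58 = 2^1·29; (2/181) = -1 since 181 mod 8 = 5, so (58/181) = (-1)^1·(29/181); sign now +1
reciprocity: (29/181) = +1·(181/29) since 29 mod 4 = 1, 181 mod 4 = 1; sign now +1
(181/29) = (7/29)   [reduce mod 29]
reciprocity: (7/29) = +1·(29/7) since 7 mod 4 = 3, 29 mod 4 = 1; sign now +1
(29/7) = (1/7)   [reduce mod 7]
(1/7) = 1; final value = sign = +1

1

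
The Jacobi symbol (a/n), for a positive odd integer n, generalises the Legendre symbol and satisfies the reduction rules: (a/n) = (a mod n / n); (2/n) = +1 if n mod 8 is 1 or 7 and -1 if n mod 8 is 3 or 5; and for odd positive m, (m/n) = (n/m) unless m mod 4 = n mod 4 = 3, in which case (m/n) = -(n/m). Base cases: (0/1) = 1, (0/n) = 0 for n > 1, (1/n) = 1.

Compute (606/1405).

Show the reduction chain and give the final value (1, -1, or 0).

-1

factor out 2^1: 606 = 2^1·303; with 1405 mod 8 = 5, (2/1405) = -1; sign now -1; continue with (303/1405)
flip (303/1405) -> (1405/303): both odd, 303 mod 4 = 3, 1405 mod 4 = 1, so the flip contributes +1; sign now -1
(1405/303): 1405 mod 303 = 193, so (1405/303) = (193/303)
flip (193/303) -> (303/193): both odd, 193 mod 4 = 1, 303 mod 4 = 3, so the flip contributes +1; sign now -1
(303/193): 303 mod 193 = 110, so (303/193) = (110/193)
factor out 2^1: 110 = 2^1·55; with 193 mod 8 = 1, (2/193) = +1; sign now -1; continue with (55/193)
flip (55/193) -> (193/55): both odd, 55 mod 4 = 3, 193 mod 4 = 1, so the flip contributes +1; sign now -1
(193/55): 193 mod 55 = 28, so (193/55) = (28/55)
factor out 2^2: 28 = 2^2·7; with 55 mod 8 = 7, (2/55) = +1; sign now -1; continue with (7/55)
flip (7/55) -> (55/7): both odd, 7 mod 4 = 3, 55 mod 4 = 3, so the flip contributes -1; sign now +1
(55/7): 55 mod 7 = 6, so (55/7) = (6/7)
factor out 2^1: 6 = 2^1·3; with 7 mod 8 = 7, (2/7) = +1; sign now +1; continue with (3/7)
flip (3/7) -> (7/3): both odd, 3 mod 4 = 3, 7 mod 4 = 3, so the flip contributes -1; sign now -1
(7/3): 7 mod 3 = 1, so (7/3) = (1/3)
reached (1/3) = 1, so the symbol is -1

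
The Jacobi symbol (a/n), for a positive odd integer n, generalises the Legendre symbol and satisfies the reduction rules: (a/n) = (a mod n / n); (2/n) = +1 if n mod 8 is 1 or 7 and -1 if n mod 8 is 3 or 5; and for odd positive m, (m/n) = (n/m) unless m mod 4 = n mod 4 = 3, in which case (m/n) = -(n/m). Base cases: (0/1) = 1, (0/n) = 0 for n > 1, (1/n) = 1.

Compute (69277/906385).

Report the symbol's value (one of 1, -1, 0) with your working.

1

flip (69277/906385) -> (906385/69277): both odd, 69277 mod 4 = 1, 906385 mod 4 = 1, so the flip contributes +1; sign now +1
(906385/69277): 906385 mod 69277 = 5784, so (906385/69277) = (5784/69277)
factor out 2^3: 5784 = 2^3·723; with 69277 mod 8 = 5, (2/69277) = -1; sign now -1; continue with (723/69277)
flip (723/69277) -> (69277/723): both odd, 723 mod 4 = 3, 69277 mod 4 = 1, so the flip contributes +1; sign now -1
(69277/723): 69277 mod 723 = 592, so (69277/723) = (592/723)
factor out 2^4: 592 = 2^4·37; with 723 mod 8 = 3, (2/723) = -1; sign now -1; continue with (37/723)
flip (37/723) -> (723/37): both odd, 37 mod 4 = 1, 723 mod 4 = 3, so the flip contributes +1; sign now -1
(723/37): 723 mod 37 = 20, so (723/37) = (20/37)
factor out 2^2: 20 = 2^2·5; with 37 mod 8 = 5, (2/37) = -1; sign now -1; continue with (5/37)
flip (5/37) -> (37/5): both odd, 5 mod 4 = 1, 37 mod 4 = 1, so the flip contributes +1; sign now -1
(37/5): 37 mod 5 = 2, so (37/5) = (2/5)
factor out 2^1: 2 = 2^1·1; with 5 mod 8 = 5, (2/5) = -1; sign now +1; continue with (1/5)
reached (1/5) = 1, so the symbol is +1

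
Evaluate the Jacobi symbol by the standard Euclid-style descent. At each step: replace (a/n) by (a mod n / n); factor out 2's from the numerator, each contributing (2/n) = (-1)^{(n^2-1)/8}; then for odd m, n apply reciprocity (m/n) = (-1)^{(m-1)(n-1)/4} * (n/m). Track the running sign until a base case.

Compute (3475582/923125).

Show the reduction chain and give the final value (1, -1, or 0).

(3475582/923125): 3475582 mod 923125 = 706207, so (3475582/923125) = (706207/923125)
flip (706207/923125) -> (923125/706207): both odd, 706207 mod 4 = 3, 923125 mod 4 = 1, so the flip contributes +1; sign now +1
(923125/706207): 923125 mod 706207 = 216918, so (923125/706207) = (216918/706207)
factor out 2^1: 216918 = 2^1·108459; with 706207 mod 8 = 7, (2/706207) = +1; sign now +1; continue with (108459/706207)
flip (108459/706207) -> (706207/108459): both odd, 108459 mod 4 = 3, 706207 mod 4 = 3, so the flip contributes -1; sign now -1
(706207/108459): 706207 mod 108459 = 55453, so (706207/108459) = (55453/108459)
flip (55453/108459) -> (108459/55453): both odd, 55453 mod 4 = 1, 108459 mod 4 = 3, so the flip contributes +1; sign now -1
(108459/55453): 108459 mod 55453 = 53006, so (108459/55453) = (53006/55453)
factor out 2^1: 53006 = 2^1·26503; with 55453 mod 8 = 5, (2/55453) = -1; sign now +1; continue with (26503/55453)
flip (26503/55453) -> (55453/26503): both odd, 26503 mod 4 = 3, 55453 mod 4 = 1, so the flip contributes +1; sign now +1
(55453/26503): 55453 mod 26503 = 2447, so (55453/26503) = (2447/26503)
flip (2447/26503) -> (26503/2447): both odd, 2447 mod 4 = 3, 26503 mod 4 = 3, so the flip contributes -1; sign now -1
(26503/2447): 26503 mod 2447 = 2033, so (26503/2447) = (2033/2447)
flip (2033/2447) -> (2447/2033): both odd, 2033 mod 4 = 1, 2447 mod 4 = 3, so the flip contributes +1; sign now -1
(2447/2033): 2447 mod 2033 = 414, so (2447/2033) = (414/2033)
factor out 2^1: 414 = 2^1·207; with 2033 mod 8 = 1, (2/2033) = +1; sign now -1; continue with (207/2033)
flip (207/2033) -> (2033/207): both odd, 207 mod 4 = 3, 2033 mod 4 = 1, so the flip contributes +1; sign now -1
(2033/207): 2033 mod 207 = 170, so (2033/207) = (170/207)
factor out 2^1: 170 = 2^1·85; with 207 mod 8 = 7, (2/207) = +1; sign now -1; continue with (85/207)
flip (85/207) -> (207/85): both odd, 85 mod 4 = 1, 207 mod 4 = 3, so the flip contributes +1; sign now -1
(207/85): 207 mod 85 = 37, so (207/85) = (37/85)
flip (37/85) -> (85/37): both odd, 37 mod 4 = 1, 85 mod 4 = 1, so the flip contributes +1; sign now -1
(85/37): 85 mod 37 = 11, so (85/37) = (11/37)
flip (11/37) -> (37/11): both odd, 11 mod 4 = 3, 37 mod 4 = 1, so the flip contributes +1; sign now -1
(37/11): 37 mod 11 = 4, so (37/11) = (4/11)
factor out 2^2: 4 = 2^2·1; with 11 mod 8 = 3, (2/11) = -1; sign now -1; continue with (1/11)
reached (1/11) = 1, so the symbol is -1

-1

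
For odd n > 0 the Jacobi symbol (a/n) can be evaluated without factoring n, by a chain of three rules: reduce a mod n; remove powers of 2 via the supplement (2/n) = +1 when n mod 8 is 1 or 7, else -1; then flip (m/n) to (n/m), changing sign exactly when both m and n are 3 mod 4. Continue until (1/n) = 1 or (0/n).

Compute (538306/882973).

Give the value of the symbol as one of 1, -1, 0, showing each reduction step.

factor out 2^1: 538306 = 2^1·269153; with 882973 mod 8 = 5, (2/882973) = -1; sign now -1; continue with (269153/882973)
flip (269153/882973) -> (882973/269153): both odd, 269153 mod 4 = 1, 882973 mod 4 = 1, so the flip contributes +1; sign now -1
(882973/269153): 882973 mod 269153 = 75514, so (882973/269153) = (75514/269153)
factor out 2^1: 75514 = 2^1·37757; with 269153 mod 8 = 1, (2/269153) = +1; sign now -1; continue with (37757/269153)
flip (37757/269153) -> (269153/37757): both odd, 37757 mod 4 = 1, 269153 mod 4 = 1, so the flip contributes +1; sign now -1
(269153/37757): 269153 mod 37757 = 4854, so (269153/37757) = (4854/37757)
factor out 2^1: 4854 = 2^1·2427; with 37757 mod 8 = 5, (2/37757) = -1; sign now +1; continue with (2427/37757)
flip (2427/37757) -> (37757/2427): both odd, 2427 mod 4 = 3, 37757 mod 4 = 1, so the flip contributes +1; sign now +1
(37757/2427): 37757 mod 2427 = 1352, so (37757/2427) = (1352/2427)
factor out 2^3: 1352 = 2^3·169; with 2427 mod 8 = 3, (2/2427) = -1; sign now -1; continue with (169/2427)
flip (169/2427) -> (2427/169): both odd, 169 mod 4 = 1, 2427 mod 4 = 3, so the flip contributes +1; sign now -1
(2427/169): 2427 mod 169 = 61, so (2427/169) = (61/169)
flip (61/169) -> (169/61): both odd, 61 mod 4 = 1, 169 mod 4 = 1, so the flip contributes +1; sign now -1
(169/61): 169 mod 61 = 47, so (169/61) = (47/61)
flip (47/61) -> (61/47): both odd, 47 mod 4 = 3, 61 mod 4 = 1, so the flip contributes +1; sign now -1
(61/47): 61 mod 47 = 14, so (61/47) = (14/47)
factor out 2^1: 14 = 2^1·7; with 47 mod 8 = 7, (2/47) = +1; sign now -1; continue with (7/47)
flip (7/47) -> (47/7): both odd, 7 mod 4 = 3, 47 mod 4 = 3, so the flip contributes -1; sign now +1
(47/7): 47 mod 7 = 5, so (47/7) = (5/7)
flip (5/7) -> (7/5): both odd, 5 mod 4 = 1, 7 mod 4 = 3, so the flip contributes +1; sign now +1
(7/5): 7 mod 5 = 2, so (7/5) = (2/5)
factor out 2^1: 2 = 2^1·1; with 5 mod 8 = 5, (2/5) = -1; sign now -1; continue with (1/5)
reached (1/5) = 1, so the symbol is -1

-1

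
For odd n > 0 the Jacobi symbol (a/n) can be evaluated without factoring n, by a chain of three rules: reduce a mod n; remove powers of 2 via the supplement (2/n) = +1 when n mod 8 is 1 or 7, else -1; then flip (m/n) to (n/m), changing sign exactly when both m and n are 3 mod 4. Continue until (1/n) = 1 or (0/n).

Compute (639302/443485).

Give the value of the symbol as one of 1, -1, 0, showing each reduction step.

-1

(639302/443485) = (195817/443485)   [reduce mod 443485]
reciprocity: (195817/443485) = +1·(443485/195817) since 195817 mod 4 = 1, 443485 mod 4 = 1; sign now +1
(443485/195817) = (51851/195817)   [reduce mod 195817]
reciprocity: (51851/195817) = +1·(195817/51851) since 51851 mod 4 = 3, 195817 mod 4 = 1; sign now +1
(195817/51851) = (40264/51851)   [reduce mod 51851]
40264 = 2^3·5033; (2/51851) = -1 since 51851 mod 8 = 3, so (40264/51851) = (-1)^3·(5033/51851); sign now -1
reciprocity: (5033/51851) = +1·(51851/5033) since 5033 mod 4 = 1, 51851 mod 4 = 3; sign now -1
(51851/5033) = (1521/5033)   [reduce mod 5033]
reciprocity: (1521/5033) = +1·(5033/1521) since 1521 mod 4 = 1, 5033 mod 4 = 1; sign now -1
(5033/1521) = (470/1521)   [reduce mod 1521]
470 = 2^1·235; (2/1521) = +1 since 1521 mod 8 = 1, so (470/1521) = (+1)^1·(235/1521); sign now -1
reciprocity: (235/1521) = +1·(1521/235) since 235 mod 4 = 3, 1521 mod 4 = 1; sign now -1
(1521/235) = (111/235)   [reduce mod 235]
reciprocity: (111/235) = -1·(235/111) since 111 mod 4 = 3, 235 mod 4 = 3; sign now +1
(235/111) = (13/111)   [reduce mod 111]
reciprocity: (13/111) = +1·(111/13) since 13 mod 4 = 1, 111 mod 4 = 3; sign now +1
(111/13) = (7/13)   [reduce mod 13]
reciprocity: (7/13) = +1·(13/7) since 7 mod 4 = 3, 13 mod 4 = 1; sign now +1
(13/7) = (6/7)   [reduce mod 7]
6 = 2^1·3; (2/7) = +1 since 7 mod 8 = 7, so (6/7) = (+1)^1·(3/7); sign now +1
reciprocity: (3/7) = -1·(7/3) since 3 mod 4 = 3, 7 mod 4 = 3; sign now -1
(7/3) = (1/3)   [reduce mod 3]
(1/3) = 1; final value = sign = -1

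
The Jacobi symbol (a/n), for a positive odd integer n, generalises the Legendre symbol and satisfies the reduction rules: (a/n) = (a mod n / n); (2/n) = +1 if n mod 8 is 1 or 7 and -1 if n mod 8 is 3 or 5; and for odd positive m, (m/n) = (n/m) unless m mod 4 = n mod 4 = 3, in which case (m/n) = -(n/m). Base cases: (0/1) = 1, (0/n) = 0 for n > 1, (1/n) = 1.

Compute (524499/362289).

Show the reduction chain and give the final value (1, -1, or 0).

0

(524499/362289) = (162210/362289)   [reduce mod 362289]
162210 = 2^1·81105; (2/362289) = +1 since 362289 mod 8 = 1, so (162210/362289) = (+1)^1·(81105/362289); sign now +1
reciprocity: (81105/362289) = +1·(362289/81105) since 81105 mod 4 = 1, 362289 mod 4 = 1; sign now +1
(362289/81105) = (37869/81105)   [reduce mod 81105]
reciprocity: (37869/81105) = +1·(81105/37869) since 37869 mod 4 = 1, 81105 mod 4 = 1; sign now +1
(81105/37869) = (5367/37869)   [reduce mod 37869]
reciprocity: (5367/37869) = +1·(37869/5367) since 5367 mod 4 = 3, 37869 mod 4 = 1; sign now +1
(37869/5367) = (300/5367)   [reduce mod 5367]
300 = 2^2·75; (2/5367) = +1 since 5367 mod 8 = 7, so (300/5367) = (+1)^2·(75/5367); sign now +1
reciprocity: (75/5367) = -1·(5367/75) since 75 mod 4 = 3, 5367 mod 4 = 3; sign now -1
(5367/75) = (42/75)   [reduce mod 75]
42 = 2^1·21; (2/75) = -1 since 75 mod 8 = 3, so (42/75) = (-1)^1·(21/75); sign now +1
reciprocity: (21/75) = +1·(75/21) since 21 mod 4 = 1, 75 mod 4 = 3; sign now +1
(75/21) = (12/21)   [reduce mod 21]
12 = 2^2·3; (2/21) = -1 since 21 mod 8 = 5, so (12/21) = (-1)^2·(3/21); sign now +1
reciprocity: (3/21) = +1·(21/3) since 3 mod 4 = 3, 21 mod 4 = 1; sign now +1
(21/3) = (0/3)   [reduce mod 3]
(0/3) = 0   [gcd(a, n) > 1]; final value = 0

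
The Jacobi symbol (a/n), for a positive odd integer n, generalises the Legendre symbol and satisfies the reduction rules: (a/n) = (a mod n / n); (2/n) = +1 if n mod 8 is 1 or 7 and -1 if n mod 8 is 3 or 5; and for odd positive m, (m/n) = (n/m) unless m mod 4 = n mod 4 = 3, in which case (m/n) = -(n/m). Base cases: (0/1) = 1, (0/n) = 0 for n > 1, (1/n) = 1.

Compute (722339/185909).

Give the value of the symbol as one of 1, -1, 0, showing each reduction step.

1

(722339/185909): 722339 mod 185909 = 164612, so (722339/185909) = (164612/185909)
factor out 2^2: 164612 = 2^2·41153; with 185909 mod 8 = 5, (2/185909) = -1; sign now +1; continue with (41153/185909)
flip (41153/185909) -> (185909/41153): both odd, 41153 mod 4 = 1, 185909 mod 4 = 1, so the flip contributes +1; sign now +1
(185909/41153): 185909 mod 41153 = 21297, so (185909/41153) = (21297/41153)
flip (21297/41153) -> (41153/21297): both odd, 21297 mod 4 = 1, 41153 mod 4 = 1, so the flip contributes +1; sign now +1
(41153/21297): 41153 mod 21297 = 19856, so (41153/21297) = (19856/21297)
factor out 2^4: 19856 = 2^4·1241; with 21297 mod 8 = 1, (2/21297) = +1; sign now +1; continue with (1241/21297)
flip (1241/21297) -> (21297/1241): both odd, 1241 mod 4 = 1, 21297 mod 4 = 1, so the flip contributes +1; sign now +1
(21297/1241): 21297 mod 1241 = 200, so (21297/1241) = (200/1241)
factor out 2^3: 200 = 2^3·25; with 1241 mod 8 = 1, (2/1241) = +1; sign now +1; continue with (25/1241)
flip (25/1241) -> (1241/25): both odd, 25 mod 4 = 1, 1241 mod 4 = 1, so the flip contributes +1; sign now +1
(1241/25): 1241 mod 25 = 16, so (1241/25) = (16/25)
factor out 2^4: 16 = 2^4·1; with 25 mod 8 = 1, (2/25) = +1; sign now +1; continue with (1/25)
reached (1/25) = 1, so the symbol is +1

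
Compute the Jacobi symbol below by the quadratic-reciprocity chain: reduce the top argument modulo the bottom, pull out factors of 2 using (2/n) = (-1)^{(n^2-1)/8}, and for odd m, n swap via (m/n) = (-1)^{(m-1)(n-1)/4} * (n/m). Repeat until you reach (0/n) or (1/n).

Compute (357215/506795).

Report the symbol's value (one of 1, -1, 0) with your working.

0

flip (357215/506795) -> (506795/357215): both odd, 357215 mod 4 = 3, 506795 mod 4 = 3, so the flip contributes -1; sign now -1
(506795/357215): 506795 mod 357215 = 149580, so (506795/357215) = (149580/357215)
factor out 2^2: 149580 = 2^2·37395; with 357215 mod 8 = 7, (2/357215) = +1; sign now -1; continue with (37395/357215)
flip (37395/357215) -> (357215/37395): both odd, 37395 mod 4 = 3, 357215 mod 4 = 3, so the flip contributes -1; sign now +1
(357215/37395): 357215 mod 37395 = 20660, so (357215/37395) = (20660/37395)
factor out 2^2: 20660 = 2^2·5165; with 37395 mod 8 = 3, (2/37395) = -1; sign now +1; continue with (5165/37395)
flip (5165/37395) -> (37395/5165): both odd, 5165 mod 4 = 1, 37395 mod 4 = 3, so the flip contributes +1; sign now +1
(37395/5165): 37395 mod 5165 = 1240, so (37395/5165) = (1240/5165)
factor out 2^3: 1240 = 2^3·155; with 5165 mod 8 = 5, (2/5165) = -1; sign now -1; continue with (155/5165)
flip (155/5165) -> (5165/155): both odd, 155 mod 4 = 3, 5165 mod 4 = 1, so the flip contributes +1; sign now -1
(5165/155): 5165 mod 155 = 50, so (5165/155) = (50/155)
factor out 2^1: 50 = 2^1·25; with 155 mod 8 = 3, (2/155) = -1; sign now +1; continue with (25/155)
flip (25/155) -> (155/25): both odd, 25 mod 4 = 1, 155 mod 4 = 3, so the flip contributes +1; sign now +1
(155/25): 155 mod 25 = 5, so (155/25) = (5/25)
flip (5/25) -> (25/5): both odd, 5 mod 4 = 1, 25 mod 4 = 1, so the flip contributes +1; sign now +1
(25/5): 25 mod 5 = 0, so (25/5) = (0/5)
reached (0/5); gcd(a, n) > 1, so (0/5) = 0 and the symbol is 0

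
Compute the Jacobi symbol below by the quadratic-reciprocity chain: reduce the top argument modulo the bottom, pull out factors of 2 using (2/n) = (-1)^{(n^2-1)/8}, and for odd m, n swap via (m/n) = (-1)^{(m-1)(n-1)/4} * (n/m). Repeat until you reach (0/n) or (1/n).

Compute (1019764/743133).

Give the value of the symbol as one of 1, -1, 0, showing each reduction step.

1

(1019764/743133) = (276631/743133)   [reduce mod 743133]
reciprocity: (276631/743133) = +1·(743133/276631) since 276631 mod 4 = 3, 743133 mod 4 = 1; sign now +1
(743133/276631) = (189871/276631)   [reduce mod 276631]
reciprocity: (189871/276631) = -1·(276631/189871) since 189871 mod 4 = 3, 276631 mod 4 = 3; sign now -1
(276631/189871) = (86760/189871)   [reduce mod 189871]
86760 = 2^3·10845; (2/189871) = +1 since 189871 mod 8 = 7, so (86760/189871) = (+1)^3·(10845/189871); sign now -1
reciprocity: (10845/189871) = +1·(189871/10845) since 10845 mod 4 = 1, 189871 mod 4 = 3; sign now -1
(189871/10845) = (5506/10845)   [reduce mod 10845]
5506 = 2^1·2753; (2/10845) = -1 since 10845 mod 8 = 5, so (5506/10845) = (-1)^1·(2753/10845); sign now +1
reciprocity: (2753/10845) = +1·(10845/2753) since 2753 mod 4 = 1, 10845 mod 4 = 1; sign now +1
(10845/2753) = (2586/2753)   [reduce mod 2753]
2586 = 2^1·1293; (2/2753) = +1 since 2753 mod 8 = 1, so (2586/2753) = (+1)^1·(1293/2753); sign now +1
reciprocity: (1293/2753) = +1·(2753/1293) since 1293 mod 4 = 1, 2753 mod 4 = 1; sign now +1
(2753/1293) = (167/1293)   [reduce mod 1293]
reciprocity: (167/1293) = +1·(1293/167) since 167 mod 4 = 3, 1293 mod 4 = 1; sign now +1
(1293/167) = (124/167)   [reduce mod 167]
124 = 2^2·31; (2/167) = +1 since 167 mod 8 = 7, so (124/167) = (+1)^2·(31/167); sign now +1
reciprocity: (31/167) = -1·(167/31) since 31 mod 4 = 3, 167 mod 4 = 3; sign now -1
(167/31) = (12/31)   [reduce mod 31]
12 = 2^2·3; (2/31) = +1 since 31 mod 8 = 7, so (12/31) = (+1)^2·(3/31); sign now -1
reciprocity: (3/31) = -1·(31/3) since 3 mod 4 = 3, 31 mod 4 = 3; sign now +1
(31/3) = (1/3)   [reduce mod 3]
(1/3) = 1; final value = sign = +1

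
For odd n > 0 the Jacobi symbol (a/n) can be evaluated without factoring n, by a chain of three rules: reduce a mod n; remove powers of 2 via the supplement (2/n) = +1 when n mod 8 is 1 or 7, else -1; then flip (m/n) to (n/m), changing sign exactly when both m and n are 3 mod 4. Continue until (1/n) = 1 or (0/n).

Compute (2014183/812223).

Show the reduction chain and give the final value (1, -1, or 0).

-1

(2014183/812223): 2014183 mod 812223 = 389737, so (2014183/812223) = (389737/812223)
flip (389737/812223) -> (812223/389737): both odd, 389737 mod 4 = 1, 812223 mod 4 = 3, so the flip contributes +1; sign now +1
(812223/389737): 812223 mod 389737 = 32749, so (812223/389737) = (32749/389737)
flip (32749/389737) -> (389737/32749): both odd, 32749 mod 4 = 1, 389737 mod 4 = 1, so the flip contributes +1; sign now +1
(389737/32749): 389737 mod 32749 = 29498, so (389737/32749) = (29498/32749)
factor out 2^1: 29498 = 2^1·14749; with 32749 mod 8 = 5, (2/32749) = -1; sign now -1; continue with (14749/32749)
flip (14749/32749) -> (32749/14749): both odd, 14749 mod 4 = 1, 32749 mod 4 = 1, so the flip contributes +1; sign now -1
(32749/14749): 32749 mod 14749 = 3251, so (32749/14749) = (3251/14749)
flip (3251/14749) -> (14749/3251): both odd, 3251 mod 4 = 3, 14749 mod 4 = 1, so the flip contributes +1; sign now -1
(14749/3251): 14749 mod 3251 = 1745, so (14749/3251) = (1745/3251)
flip (1745/3251) -> (3251/1745): both odd, 1745 mod 4 = 1, 3251 mod 4 = 3, so the flip contributes +1; sign now -1
(3251/1745): 3251 mod 1745 = 1506, so (3251/1745) = (1506/1745)
factor out 2^1: 1506 = 2^1·753; with 1745 mod 8 = 1, (2/1745) = +1; sign now -1; continue with (753/1745)
flip (753/1745) -> (1745/753): both odd, 753 mod 4 = 1, 1745 mod 4 = 1, so the flip contributes +1; sign now -1
(1745/753): 1745 mod 753 = 239, so (1745/753) = (239/753)
flip (239/753) -> (753/239): both odd, 239 mod 4 = 3, 753 mod 4 = 1, so the flip contributes +1; sign now -1
(753/239): 753 mod 239 = 36, so (753/239) = (36/239)
factor out 2^2: 36 = 2^2·9; with 239 mod 8 = 7, (2/239) = +1; sign now -1; continue with (9/239)
flip (9/239) -> (239/9): both odd, 9 mod 4 = 1, 239 mod 4 = 3, so the flip contributes +1; sign now -1
(239/9): 239 mod 9 = 5, so (239/9) = (5/9)
flip (5/9) -> (9/5): both odd, 5 mod 4 = 1, 9 mod 4 = 1, so the flip contributes +1; sign now -1
(9/5): 9 mod 5 = 4, so (9/5) = (4/5)
factor out 2^2: 4 = 2^2·1; with 5 mod 8 = 5, (2/5) = -1; sign now -1; continue with (1/5)
reached (1/5) = 1, so the symbol is -1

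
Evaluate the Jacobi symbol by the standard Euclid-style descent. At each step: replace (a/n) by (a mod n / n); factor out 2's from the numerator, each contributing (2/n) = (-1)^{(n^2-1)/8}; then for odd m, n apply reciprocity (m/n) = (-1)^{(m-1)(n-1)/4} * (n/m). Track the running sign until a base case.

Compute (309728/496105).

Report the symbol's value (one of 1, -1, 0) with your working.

1

309728 = 2^5·9679; (2/496105) = +1 since 496105 mod 8 = 1, so (309728/496105) = (+1)^5·(9679/496105); sign now +1
reciprocity: (9679/496105) = +1·(496105/9679) since 9679 mod 4 = 3, 496105 mod 4 = 1; sign now +1
(496105/9679) = (2476/9679)   [reduce mod 9679]
2476 = 2^2·619; (2/9679) = +1 since 9679 mod 8 = 7, so (2476/9679) = (+1)^2·(619/9679); sign now +1
reciprocity: (619/9679) = -1·(9679/619) since 619 mod 4 = 3, 9679 mod 4 = 3; sign now -1
(9679/619) = (394/619)   [reduce mod 619]
394 = 2^1·197; (2/619) = -1 since 619 mod 8 = 3, so (394/619) = (-1)^1·(197/619); sign now +1
reciprocity: (197/619) = +1·(619/197) since 197 mod 4 = 1, 619 mod 4 = 3; sign now +1
(619/197) = (28/197)   [reduce mod 197]
28 = 2^2·7; (2/197) = -1 since 197 mod 8 = 5, so (28/197) = (-1)^2·(7/197); sign now +1
reciprocity: (7/197) = +1·(197/7) since 7 mod 4 = 3, 197 mod 4 = 1; sign now +1
(197/7) = (1/7)   [reduce mod 7]
(1/7) = 1; final value = sign = +1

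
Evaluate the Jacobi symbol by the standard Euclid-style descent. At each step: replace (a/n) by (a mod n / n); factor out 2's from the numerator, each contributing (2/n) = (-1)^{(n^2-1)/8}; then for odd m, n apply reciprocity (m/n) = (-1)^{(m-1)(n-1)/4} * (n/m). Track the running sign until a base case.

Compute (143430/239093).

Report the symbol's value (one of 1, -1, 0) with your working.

factor out 2^1: 143430 = 2^1·71715; with 239093 mod 8 = 5, (2/239093) = -1; sign now -1; continue with (71715/239093)
flip (71715/239093) -> (239093/71715): both odd, 71715 mod 4 = 3, 239093 mod 4 = 1, so the flip contributes +1; sign now -1
(239093/71715): 239093 mod 71715 = 23948, so (239093/71715) = (23948/71715)
factor out 2^2: 23948 = 2^2·5987; with 71715 mod 8 = 3, (2/71715) = -1; sign now -1; continue with (5987/71715)
flip (5987/71715) -> (71715/5987): both odd, 5987 mod 4 = 3, 71715 mod 4 = 3, so the flip contributes -1; sign now +1
(71715/5987): 71715 mod 5987 = 5858, so (71715/5987) = (5858/5987)
factor out 2^1: 5858 = 2^1·2929; with 5987 mod 8 = 3, (2/5987) = -1; sign now -1; continue with (2929/5987)
flip (2929/5987) -> (5987/2929): both odd, 2929 mod 4 = 1, 5987 mod 4 = 3, so the flip contributes +1; sign now -1
(5987/2929): 5987 mod 2929 = 129, so (5987/2929) = (129/2929)
flip (129/2929) -> (2929/129): both odd, 129 mod 4 = 1, 2929 mod 4 = 1, so the flip contributes +1; sign now -1
(2929/129): 2929 mod 129 = 91, so (2929/129) = (91/129)
flip (91/129) -> (129/91): both odd, 91 mod 4 = 3, 129 mod 4 = 1, so the flip contributes +1; sign now -1
(129/91): 129 mod 91 = 38, so (129/91) = (38/91)
factor out 2^1: 38 = 2^1·19; with 91 mod 8 = 3, (2/91) = -1; sign now +1; continue with (19/91)
flip (19/91) -> (91/19): both odd, 19 mod 4 = 3, 91 mod 4 = 3, so the flip contributes -1; sign now -1
(91/19): 91 mod 19 = 15, so (91/19) = (15/19)
flip (15/19) -> (19/15): both odd, 15 mod 4 = 3, 19 mod 4 = 3, so the flip contributes -1; sign now +1
(19/15): 19 mod 15 = 4, so (19/15) = (4/15)
factor out 2^2: 4 = 2^2·1; with 15 mod 8 = 7, (2/15) = +1; sign now +1; continue with (1/15)
reached (1/15) = 1, so the symbol is +1

1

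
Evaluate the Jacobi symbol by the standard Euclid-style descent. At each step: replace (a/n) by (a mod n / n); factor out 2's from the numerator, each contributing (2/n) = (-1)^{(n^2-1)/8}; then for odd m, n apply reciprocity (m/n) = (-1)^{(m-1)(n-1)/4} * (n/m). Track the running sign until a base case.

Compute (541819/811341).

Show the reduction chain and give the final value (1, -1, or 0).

-1

reciprocity: (541819/811341) = +1·(811341/541819) since 541819 mod 4 = 3, 811341 mod 4 = 1; sign now +1
(811341/541819) = (269522/541819)   [reduce mod 541819]
269522 = 2^1·134761; (2/541819) = -1 since 541819 mod 8 = 3, so (269522/541819) = (-1)^1·(134761/541819); sign now -1
reciprocity: (134761/541819) = +1·(541819/134761) since 134761 mod 4 = 1, 541819 mod 4 = 3; sign now -1
(541819/134761) = (2775/134761)   [reduce mod 134761]
reciprocity: (2775/134761) = +1·(134761/2775) since 2775 mod 4 = 3, 134761 mod 4 = 1; sign now -1
(134761/2775) = (1561/2775)   [reduce mod 2775]
reciprocity: (1561/2775) = +1·(2775/1561) since 1561 mod 4 = 1, 2775 mod 4 = 3; sign now -1
(2775/1561) = (1214/1561)   [reduce mod 1561]
1214 = 2^1·607; (2/1561) = +1 since 1561 mod 8 = 1, so (1214/1561) = (+1)^1·(607/1561); sign now -1
reciprocity: (607/1561) = +1·(1561/607) since 607 mod 4 = 3, 1561 mod 4 = 1; sign now -1
(1561/607) = (347/607)   [reduce mod 607]
reciprocity: (347/607) = -1·(607/347) since 347 mod 4 = 3, 607 mod 4 = 3; sign now +1
(607/347) = (260/347)   [reduce mod 347]
260 = 2^2·65; (2/347) = -1 since 347 mod 8 = 3, so (260/347) = (-1)^2·(65/347); sign now +1
reciprocity: (65/347) = +1·(347/65) since 65 mod 4 = 1, 347 mod 4 = 3; sign now +1
(347/65) = (22/65)   [reduce mod 65]
22 = 2^1·11; (2/65) = +1 since 65 mod 8 = 1, so (22/65) = (+1)^1·(11/65); sign now +1
reciprocity: (11/65) = +1·(65/11) since 11 mod 4 = 3, 65 mod 4 = 1; sign now +1
(65/11) = (10/11)   [reduce mod 11]
10 = 2^1·5; (2/11) = -1 since 11 mod 8 = 3, so (10/11) = (-1)^1·(5/11); sign now -1
reciprocity: (5/11) = +1·(11/5) since 5 mod 4 = 1, 11 mod 4 = 3; sign now -1
(11/5) = (1/5)   [reduce mod 5]
(1/5) = 1; final value = sign = -1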